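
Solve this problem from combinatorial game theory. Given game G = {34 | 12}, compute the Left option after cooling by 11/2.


Original game: {34 | 12} (a switch {a | b} with a > b).
Cooling by t (for t below the temperature (a - b)/2 = 11) taxes each move by t: {a | b} cooled by t is {a - t | b + t}.
Cooling amount: t = 11/2
Cooled Left option: 34 - 11/2 = 57/2
Cooled Right option: 12 + 11/2 = 35/2
Cooled game: {57/2 | 35/2}
Left option = 57/2

57/2


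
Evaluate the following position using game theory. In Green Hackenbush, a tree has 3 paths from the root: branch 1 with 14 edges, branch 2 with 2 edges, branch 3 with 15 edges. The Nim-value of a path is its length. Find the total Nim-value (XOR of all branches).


The tree has 3 branches from the ground vertex.
In Green Hackenbush, the Nim-value of a simple path of length k is k.
Branch 1: length 14, Nim-value = 14
Branch 2: length 2, Nim-value = 2
Branch 3: length 15, Nim-value = 15
Total Nim-value = XOR of all branch values:
0 XOR 14 = 14
14 XOR 2 = 12
12 XOR 15 = 3
Nim-value of the tree = 3

3


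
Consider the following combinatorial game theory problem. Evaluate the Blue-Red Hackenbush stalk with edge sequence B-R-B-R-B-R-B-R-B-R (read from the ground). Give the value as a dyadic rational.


Edges (from ground): B-R-B-R-B-R-B-R-B-R
By Berlekamp's sign-expansion rule, a Blue-Red Hackenbush stalk has the value of the surreal number whose sign sequence is the edge sequence with B -> + and R -> -.
Sign sequence: +-+-+-+-+-
Trace the sign expansion in the surreal number tree, starting from 0:
Edge 1: B (sign +) -> bounds (0, +inf), value = 1
Edge 2: R (sign -) -> bounds (0, 1), value = 1/2
Edge 3: B (sign +) -> bounds (1/2, 1), value = 3/4
Edge 4: R (sign -) -> bounds (1/2, 3/4), value = 5/8
Edge 5: B (sign +) -> bounds (5/8, 3/4), value = 11/16
Edge 6: R (sign -) -> bounds (5/8, 11/16), value = 21/32
Edge 7: B (sign +) -> bounds (21/32, 11/16), value = 43/64
Edge 8: R (sign -) -> bounds (21/32, 43/64), value = 85/128
Edge 9: B (sign +) -> bounds (85/128, 43/64), value = 171/256
Edge 10: R (sign -) -> bounds (85/128, 171/256), value = 341/512
Game value = 341/512

341/512


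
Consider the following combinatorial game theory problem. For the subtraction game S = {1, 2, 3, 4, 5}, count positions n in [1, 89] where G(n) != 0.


Subtraction set S = {1, 2, 3, 4, 5}, so G(n) = n mod 6.
G(n) = 0 when n is a multiple of 6.
Multiples of 6 in [1, 89]: 14
N-positions (nonzero Grundy) = 89 - 14 = 75

75


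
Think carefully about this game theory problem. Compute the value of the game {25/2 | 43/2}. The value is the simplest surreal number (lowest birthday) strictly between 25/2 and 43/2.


Left options: {25/2}, max = 25/2
Right options: {43/2}, min = 43/2
All options are numbers and max(Left) < min(Right), so by the simplicity theorem the value is the simplest (earliest-born) number strictly between 25/2 and 43/2.
Integers 13 through 21 all lie strictly between 25/2 and 43/2.
Among integers, the simplest (lowest birthday = smallest |n|; 0 is born on day 0, +-n on day n) is 13.
No non-integer in the interval can be simpler: if x is a non-integer in the interval, then floor(x) or ceil(x) also lies in the interval (the interval contains an integer), and both are proper prefixes of x's sign expansion, i.e. born earlier. So the game value is 13.
Game value = 13

13


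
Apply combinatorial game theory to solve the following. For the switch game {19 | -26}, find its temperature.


The game is {19 | -26}, a switch {a | b} with numbers a > b.
Cooling {a | b} by t gives {a - t | b + t}, which stops being hot when a - t = b + t, i.e. at t = (a - b)/2. So the temperature of a switch is (a - b)/2.
Temperature = (Left option - Right option) / 2
= (19 - (-26)) / 2
= 45 / 2
= 45/2

45/2


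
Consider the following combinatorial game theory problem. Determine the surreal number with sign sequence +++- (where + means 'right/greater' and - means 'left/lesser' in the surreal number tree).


Sign expansion: +++-
Rule: track bounds (lo, hi), initially (-inf, +inf). On '+', the current value becomes lo and we move to the simplest number in (value, hi): value + 1 if hi = +inf, otherwise the midpoint (value + hi)/2. On '-', the current value becomes hi and we move to value - 1 if lo = -inf, otherwise the midpoint (lo + value)/2.
Start at 0.
Step 1: sign = +, move right. Bounds: (0, +inf). Value = 1
Step 2: sign = +, move right. Bounds: (1, +inf). Value = 2
Step 3: sign = +, move right. Bounds: (2, +inf). Value = 3
Step 4: sign = -, move left. Bounds: (2, 3). Value = 5/2
The surreal number with sign expansion +++- is 5/2.

5/2


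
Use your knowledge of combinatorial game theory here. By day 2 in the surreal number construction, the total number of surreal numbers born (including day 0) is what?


Day 0: {|} = 0 is born. Count = 1.
Day n: the number of surreal numbers born by day n is 2^(n+1) - 1.
By day 0: 2^1 - 1 = 1
By day 1: 2^2 - 1 = 3
By day 2: 2^3 - 1 = 7
By day 2: 7 surreal numbers.

7


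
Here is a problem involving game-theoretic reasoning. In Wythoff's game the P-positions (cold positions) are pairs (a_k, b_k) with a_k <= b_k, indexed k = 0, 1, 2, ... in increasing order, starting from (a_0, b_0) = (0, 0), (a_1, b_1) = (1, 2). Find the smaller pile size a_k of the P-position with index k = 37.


By Wythoff's theorem, a_k = floor(k * phi) and b_k = floor(k * phi^2) = a_k + k, where phi = (1 + sqrt(5))/2 is the golden ratio.
phi = (1 + sqrt(5))/2 = 1.618034
k = 37
k * phi = 37 * 1.618034 = 59.867258
a_37 = floor(k * phi) = 59

59


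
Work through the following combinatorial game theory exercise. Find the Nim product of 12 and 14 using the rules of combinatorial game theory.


Nim multiplication is bilinear over XOR: (u XOR v) * w = (u*w) XOR (v*w).
So we split each operand into its bit components and XOR the pairwise Nim products.
12 = 4 + 8 (as XOR of powers of 2).
14 = 2 + 4 + 8 (as XOR of powers of 2).
Using the standard Nim-product table on single bits:
  2*2 = 3,   2*4 = 8,   2*8 = 12,
  4*4 = 6,   4*8 = 11,  8*8 = 13,
and  1*x = x (identity), k*l = l*k (commutative).
Pairwise Nim products:
  4 * 2 = 8
  4 * 4 = 6
  4 * 8 = 11
  8 * 2 = 12
  8 * 4 = 11
  8 * 8 = 13
XOR them: 8 XOR 6 XOR 11 XOR 12 XOR 11 XOR 13 = 15.
Result: 12 * 14 = 15 (in Nim).

15


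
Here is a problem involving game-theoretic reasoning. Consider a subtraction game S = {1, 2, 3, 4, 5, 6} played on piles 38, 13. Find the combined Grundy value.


Subtraction set: {1, 2, 3, 4, 5, 6}
For this subtraction set, G(n) = n mod 7 (period = max + 1 = 7).
Pile 1 (size 38): G(38) = 38 mod 7 = 3
Pile 2 (size 13): G(13) = 13 mod 7 = 6
Total Grundy value = XOR of all: 3 XOR 6 = 5

5


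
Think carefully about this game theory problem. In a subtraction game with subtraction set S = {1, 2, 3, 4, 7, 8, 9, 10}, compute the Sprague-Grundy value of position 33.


The subtraction set is S = {1, 2, 3, 4, 7, 8, 9, 10}.
G(k) = mex{ G(k - s) : s in S, s <= k }. We compute iteratively: G(0) = 0.
G(1) = mex({0}) = 1
G(2) = mex({0, 1}) = 2
G(3) = mex({0, 1, 2}) = 3
G(4) = mex({0, 1, 2, 3}) = 4
G(5) = mex({1, 2, 3, 4}) = 0
G(6) = mex({0, 2, 3, 4}) = 1
G(7) = mex({0, 1, 3, 4}) = 2
G(8) = mex({0, 1, 2, 4}) = 3
G(9) = mex({0, 1, 2, 3}) = 4
G(10) = mex({0, 1, 2, 3, 4}) = 5
G(11) = mex({1, 2, 3, 4, 5}) = 0
G(12) = mex({0, 2, 3, 4, 5}) = 1
G(13) = mex({0, 1, 3, 4, 5}) = 2
G(14) = mex({0, 1, 2, 4, 5}) = 3
G(15) = mex({0, 1, 2, 3}) = 4
G(16) = mex({1, 2, 3, 4}) = 0
G(17) = mex({0, 2, 3, 4, 5}) = 1
G(18) = mex({0, 1, 3, 4, 5}) = 2
G(19) = mex({0, 1, 2, 4, 5}) = 3
G(20) = mex({0, 1, 2, 3, 5}) = 4
Observe that G(11)..G(20) = 0, 1, 2, 3, 4, 0, 1, 2, 3, 4 repeats G(0)..G(9) = 0, 1, 2, 3, 4, 0, 1, 2, 3, 4.
For k >= max(S) = 10, G(k) is determined by the previous 10 values G(k-10)..G(k-1); a window of 10 consecutive values has recurred shifted by 11, so by induction G(k + 11) = G(k) for all k >= 0: the sequence is periodic from the start with period 11.
One period: G(0..10) = 0, 1, 2, 3, 4, 0, 1, 2, 3, 4, 5.
33 mod 11 = 0, so G(33) = G(0) = 0.

0


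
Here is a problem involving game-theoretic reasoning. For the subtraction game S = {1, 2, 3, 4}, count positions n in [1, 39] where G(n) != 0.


Subtraction set S = {1, 2, 3, 4}, so G(n) = n mod 5.
G(n) = 0 when n is a multiple of 5.
Multiples of 5 in [1, 39]: 7
N-positions (nonzero Grundy) = 39 - 7 = 32

32


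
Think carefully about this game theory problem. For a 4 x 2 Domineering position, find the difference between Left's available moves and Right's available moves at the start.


Board is 4 x 2 (rows x cols).
Left (vertical) placements: (rows-1) * cols = 3 * 2 = 6
Right (horizontal) placements: rows * (cols-1) = 4 * 1 = 4
Advantage = Left - Right = 6 - 4 = 2

2


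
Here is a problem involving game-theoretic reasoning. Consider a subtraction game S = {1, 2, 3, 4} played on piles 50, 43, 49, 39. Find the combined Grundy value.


Subtraction set: {1, 2, 3, 4}
For this subtraction set, G(n) = n mod 5 (period = max + 1 = 5).
Pile 1 (size 50): G(50) = 50 mod 5 = 0
Pile 2 (size 43): G(43) = 43 mod 5 = 3
Pile 3 (size 49): G(49) = 49 mod 5 = 4
Pile 4 (size 39): G(39) = 39 mod 5 = 4
Total Grundy value = XOR of all: 0 XOR 3 XOR 4 XOR 4 = 3

3


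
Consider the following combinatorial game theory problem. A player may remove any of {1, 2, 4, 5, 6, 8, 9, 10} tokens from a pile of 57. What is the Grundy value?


The subtraction set is S = {1, 2, 4, 5, 6, 8, 9, 10}.
G(k) = mex{ G(k - s) : s in S, s <= k }. We compute iteratively: G(0) = 0.
G(1) = mex({0}) = 1
G(2) = mex({0, 1}) = 2
G(3) = mex({1, 2}) = 0
G(4) = mex({0, 2}) = 1
G(5) = mex({0, 1}) = 2
G(6) = mex({0, 1, 2}) = 3
G(7) = mex({0, 1, 2, 3}) = 4
G(8) = mex({0, 1, 2, 3, 4}) = 5
G(9) = mex({0, 1, 2, 4, 5}) = 3
G(10) = mex({0, 1, 2, 3, 5}) = 4
G(11) = mex({0, 1, 2, 3, 4}) = 5
G(12) = mex({0, 1, 2, 3, 4, 5}) = 6
G(13) = mex({0, 1, 2, 3, 4, 5, 6}) = 7
G(14) = mex({1, 2, 3, 4, 5, 6, 7}) = 0
G(15) = mex({0, 2, 3, 4, 5, 7}) = 1
G(16) = mex({0, 1, 3, 4, 5, 6}) = 2
G(17) = mex({1, 2, 3, 4, 5, 6, 7}) = 0
G(18) = mex({0, 2, 3, 4, 5, 6, 7}) = 1
G(19) = mex({0, 1, 3, 4, 5, 7}) = 2
G(20) = mex({0, 1, 2, 4, 5, 6}) = 3
G(21) = mex({0, 1, 2, 3, 5, 6, 7}) = 4
G(22) = mex({0, 1, 2, 3, 4, 6, 7}) = 5
G(23) = mex({0, 1, 2, 4, 5, 7}) = 3
Observe that G(14)..G(23) = 0, 1, 2, 0, 1, 2, 3, 4, 5, 3 repeats G(0)..G(9) = 0, 1, 2, 0, 1, 2, 3, 4, 5, 3.
For k >= max(S) = 10, G(k) is determined by the previous 10 values G(k-10)..G(k-1); a window of 10 consecutive values has recurred shifted by 14, so by induction G(k + 14) = G(k) for all k >= 0: the sequence is periodic from the start with period 14.
One period: G(0..13) = 0, 1, 2, 0, 1, 2, 3, 4, 5, 3, 4, 5, 6, 7.
57 mod 14 = 1, so G(57) = G(1) = 1.

1


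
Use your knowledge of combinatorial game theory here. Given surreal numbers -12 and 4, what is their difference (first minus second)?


x = -12, y = 4
x - y = -12 - 4 = -16

-16


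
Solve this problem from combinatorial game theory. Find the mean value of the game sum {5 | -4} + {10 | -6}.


G1 = {5 | -4}, G2 = {10 | -6}
Each is a switch {a | b} with numbers a > b; its mean value is (a + b)/2, and mean value is additive over game sums: m(G1 + G2) = m(G1) + m(G2).
Mean of G1 = (5 + (-4))/2 = 1/2 = 1/2
Mean of G2 = (10 + (-6))/2 = 4/2 = 2
Mean of G1 + G2 = 1/2 + 2 = 5/2

5/2


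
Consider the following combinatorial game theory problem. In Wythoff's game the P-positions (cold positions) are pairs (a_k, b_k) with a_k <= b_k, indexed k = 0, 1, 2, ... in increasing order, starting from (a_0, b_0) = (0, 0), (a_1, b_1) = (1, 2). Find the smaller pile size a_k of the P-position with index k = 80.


By Wythoff's theorem, a_k = floor(k * phi) and b_k = floor(k * phi^2) = a_k + k, where phi = (1 + sqrt(5))/2 is the golden ratio.
phi = (1 + sqrt(5))/2 = 1.618034
k = 80
k * phi = 80 * 1.618034 = 129.442719
a_80 = floor(k * phi) = 129

129


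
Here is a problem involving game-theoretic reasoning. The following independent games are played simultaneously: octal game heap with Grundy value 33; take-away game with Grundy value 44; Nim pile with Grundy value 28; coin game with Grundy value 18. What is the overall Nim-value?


By the Sprague-Grundy theorem, the Grundy value of a sum of games is the XOR of individual Grundy values.
octal game heap: Grundy value = 33. Running XOR: 0 XOR 33 = 33
take-away game: Grundy value = 44. Running XOR: 33 XOR 44 = 13
Nim pile: Grundy value = 28. Running XOR: 13 XOR 28 = 17
coin game: Grundy value = 18. Running XOR: 17 XOR 18 = 3
The combined Grundy value is 3.

3


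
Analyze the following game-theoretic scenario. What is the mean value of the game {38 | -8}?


Game = {38 | -8}, a switch {a | b} with numbers a > b.
Its thermograph has left wall a - t and right wall b + t, which meet at t = (a - b)/2, where both equal (a + b)/2. So the mast (mean value) is at (a + b)/2.
Mean = (38 + (-8))/2 = 30/2 = 15

15


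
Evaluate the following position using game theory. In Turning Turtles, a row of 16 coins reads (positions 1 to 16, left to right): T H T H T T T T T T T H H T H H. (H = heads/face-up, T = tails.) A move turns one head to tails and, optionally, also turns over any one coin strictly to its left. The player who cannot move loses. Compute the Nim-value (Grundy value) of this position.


Coins: T H T H T T T T T T T H H T H H
Key fact: a single head at position k behaves exactly like a Nim heap of size k (turning it to T and optionally flipping a coin at j < k corresponds to moving the heap from k to j, or to 0), and heads combine as a disjunctive sum (two heads at the same place would cancel, matching j XOR j = 0). So the Nim-value is the XOR of the 1-indexed positions of the heads.
Face-up positions (1-indexed): [2, 4, 12, 13, 15, 16]
XOR 0 with 2: 0 XOR 2 = 2
XOR 2 with 4: 2 XOR 4 = 6
XOR 6 with 12: 6 XOR 12 = 10
XOR 10 with 13: 10 XOR 13 = 7
XOR 7 with 15: 7 XOR 15 = 8
XOR 8 with 16: 8 XOR 16 = 24
Nim-value = 24

24


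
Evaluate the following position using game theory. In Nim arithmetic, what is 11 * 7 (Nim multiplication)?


Nim multiplication is bilinear over XOR: (u XOR v) * w = (u*w) XOR (v*w).
So we split each operand into its bit components and XOR the pairwise Nim products.
11 = 1 + 2 + 8 (as XOR of powers of 2).
7 = 1 + 2 + 4 (as XOR of powers of 2).
Using the standard Nim-product table on single bits:
  2*2 = 3,   2*4 = 8,   2*8 = 12,
  4*4 = 6,   4*8 = 11,  8*8 = 13,
and  1*x = x (identity), k*l = l*k (commutative).
Pairwise Nim products:
  1 * 1 = 1
  1 * 2 = 2
  1 * 4 = 4
  2 * 1 = 2
  2 * 2 = 3
  2 * 4 = 8
  8 * 1 = 8
  8 * 2 = 12
  8 * 4 = 11
XOR them: 1 XOR 2 XOR 4 XOR 2 XOR 3 XOR 8 XOR 8 XOR 12 XOR 11 = 1.
Result: 11 * 7 = 1 (in Nim).

1


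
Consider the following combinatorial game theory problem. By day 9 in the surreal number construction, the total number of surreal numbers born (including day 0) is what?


Day 0: {|} = 0 is born. Count = 1.
Day n: the number of surreal numbers born by day n is 2^(n+1) - 1.
By day 0: 2^1 - 1 = 1
By day 1: 2^2 - 1 = 3
By day 2: 2^3 - 1 = 7
By day 3: 2^4 - 1 = 15
By day 4: 2^5 - 1 = 31
By day 5: 2^6 - 1 = 63
By day 6: 2^7 - 1 = 127
By day 7: 2^8 - 1 = 255
By day 8: 2^9 - 1 = 511
By day 9: 2^10 - 1 = 1023
By day 9: 1023 surreal numbers.

1023


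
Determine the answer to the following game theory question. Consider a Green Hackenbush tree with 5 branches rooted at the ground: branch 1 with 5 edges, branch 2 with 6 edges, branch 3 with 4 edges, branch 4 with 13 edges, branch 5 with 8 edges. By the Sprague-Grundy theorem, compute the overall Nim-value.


The tree has 5 branches from the ground vertex.
In Green Hackenbush, the Nim-value of a simple path of length k is k.
Branch 1: length 5, Nim-value = 5
Branch 2: length 6, Nim-value = 6
Branch 3: length 4, Nim-value = 4
Branch 4: length 13, Nim-value = 13
Branch 5: length 8, Nim-value = 8
Total Nim-value = XOR of all branch values:
0 XOR 5 = 5
5 XOR 6 = 3
3 XOR 4 = 7
7 XOR 13 = 10
10 XOR 8 = 2
Nim-value of the tree = 2

2


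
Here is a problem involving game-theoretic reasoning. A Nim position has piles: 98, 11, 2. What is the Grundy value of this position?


We need the XOR (exclusive or) of all pile sizes.
After XOR-ing pile 1 (size 98): 0 XOR 98 = 98
After XOR-ing pile 2 (size 11): 98 XOR 11 = 105
After XOR-ing pile 3 (size 2): 105 XOR 2 = 107
The Nim-value of this position is 107.

107


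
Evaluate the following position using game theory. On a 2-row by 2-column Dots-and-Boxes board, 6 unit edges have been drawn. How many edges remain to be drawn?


Grid: 2 x 2 boxes, i.e. 3 rows and 3 columns of dots.
Horizontal edges: (rows + 1) * cols = 3 * 2 = 6
Vertical edges: rows * (cols + 1) = 2 * 3 = 6
Total edges: 6 + 6 = 12
Edges drawn: 6
Remaining: 12 - 6 = 6

6


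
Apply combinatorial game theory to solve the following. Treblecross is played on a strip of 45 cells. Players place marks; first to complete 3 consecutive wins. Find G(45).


Treblecross: place X on empty cells; 3-in-a-row wins.
Playing within two cells of an existing X lets the opponent win at once, so sensible play treats the cells i-2..i+2 around each X as dead. The player left with no safe cell loses, so this is a normal-play take-away game on strips of safe cells.
Placing X at cell i (0-indexed) of a strip of k safe cells leaves independent strips of sizes max(0, i-2) and max(0, k-i-3). Hence G(k) = mex{ G(max(0,i-2)) XOR G(max(0,k-i-3)) : 0 <= i < k }, with G(0) = 0.
G(1): splits (0,0):0^0=0 -> mex({0}) = 1
G(2): splits (0,0):0^0=0 -> mex({0}) = 1
G(3): splits (0,0):0^0=0 -> mex({0}) = 1
G(4): splits (0,1):0^1=1 (0,0):0^0=0 -> mex({0, 1}) = 2
G(5): splits (0,2):0^1=1 (0,1):0^1=1 (0,0):0^0=0 -> mex({0, 1}) = 2
G(6) = mex({1}) = 0
G(7) = mex({0, 1, 2}) = 3
G(8) = mex({0, 1, 2}) = 3
G(9) = mex({0, 2}) = 1
G(10) = mex({0, 2, 3}) = 1
G(11) = mex({0, 3}) = 1
G(12) = mex({1, 3}) = 0
G(13) = mex({0, 1, 2, 3}) = 4
G(14) = mex({0, 1, 2}) = 3
G(15) = mex({0, 1, 2}) = 3
G(16) = mex({0, 1, 2, 4}) = 3
G(17) = mex({0, 1, 3, 4}) = 2
G(18) = mex({0, 1, 3, 4}) = 2
G(19) = mex({0, 1, 3, 5}) = 2
G(20) = mex({0, 1, 2, 3, 5}) = 4
G(21) = mex({0, 1, 2, 3, 5}) = 4
G(22) = mex({1, 2, 6}) = 0
G(23) = mex({0, 1, 2, 3, 4, 6}) = 5
G(24) = mex({0, 1, 2, 3, 4}) = 5
G(25) = mex({0, 1, 3, 4, 7}) = 2
G(26) = mex({0, 1, 3, 4, 5, 7}) = 2
G(27) = mex({0, 1, 3, 5}) = 2
G(28) = mex({0, 1, 2, 5}) = 3
G(29) = mex({0, 1, 2, 4, 5, 6}) = 3
G(30) = mex({1, 2, 4, 6}) = 0
G(31) = mex({0, 1, 2, 3, 4, 6}) = 5
G(32) = mex({1, 2, 3, 4, 7}) = 0
G(33) = mex({0, 3, 7}) = 1
G(34) = mex({0, 2, 3, 5, 7}) = 1
G(35) = mex({0, 2, 3, 5, 6}) = 1
G(36) = mex({0, 1, 2, 5, 6}) = 3
G(37) = mex({0, 1, 2, 4, 5, 6}) = 3
G(38) = mex({0, 1, 2, 4}) = 3
G(39) = mex({0, 1, 2, 3, 4, 7}) = 5
G(40) = mex({0, 1, 2, 3, 4, 5, 7}) = 6
G(41) = mex({0, 1, 2, 3, 5, 7}) = 4
G(42) = mex({0, 1, 2, 3, 5, 6, 7}) = 4
G(43) = mex({0, 2, 3, 5, 6}) = 1
G(44) = mex({1, 2, 3, 4, 5, 6}) = 0
G(45) = mex({0, 1, 2, 3, 4, 6, 7}) = 5
Therefore G(45) = 5.

5


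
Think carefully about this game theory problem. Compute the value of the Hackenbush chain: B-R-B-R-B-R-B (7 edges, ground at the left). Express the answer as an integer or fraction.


Edges (from ground): B-R-B-R-B-R-B
By Berlekamp's sign-expansion rule, a Blue-Red Hackenbush stalk has the value of the surreal number whose sign sequence is the edge sequence with B -> + and R -> -.
Sign sequence: +-+-+-+
Trace the sign expansion in the surreal number tree, starting from 0:
Edge 1: B (sign +) -> bounds (0, +inf), value = 1
Edge 2: R (sign -) -> bounds (0, 1), value = 1/2
Edge 3: B (sign +) -> bounds (1/2, 1), value = 3/4
Edge 4: R (sign -) -> bounds (1/2, 3/4), value = 5/8
Edge 5: B (sign +) -> bounds (5/8, 3/4), value = 11/16
Edge 6: R (sign -) -> bounds (5/8, 11/16), value = 21/32
Edge 7: B (sign +) -> bounds (21/32, 11/16), value = 43/64
Game value = 43/64

43/64


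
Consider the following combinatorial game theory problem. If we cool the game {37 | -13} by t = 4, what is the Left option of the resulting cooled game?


Original game: {37 | -13} (a switch {a | b} with a > b).
Cooling by t (for t below the temperature (a - b)/2 = 25) taxes each move by t: {a | b} cooled by t is {a - t | b + t}.
Cooling amount: t = 4
Cooled Left option: 37 - 4 = 33
Cooled Right option: -13 + 4 = -9
Cooled game: {33 | -9}
Left option = 33

33


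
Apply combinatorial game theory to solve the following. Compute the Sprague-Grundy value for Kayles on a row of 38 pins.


Kayles: a move removes 1 or 2 adjacent pins from a contiguous row.
Removing pins from a row of k leaves two independent rows (a, b) with a + b = k - 1 (one pin) or a + b = k - 2 (two pins); an end removal gives a = 0.
By Sprague-Grundy, G(k) = mex{ G(a) XOR G(b) } over all these splits. G(0) = 0.
G(1): splits (0,0):0^0=0 -> mex({0}) = 1
G(2): splits (0,1):0^1=1 (0,0):0^0=0 -> mex({0, 1}) = 2
G(3): splits (0,2):0^2=2 (1,1):1^1=0 (0,1):0^1=1 -> mex({0, 1, 2}) = 3
G(4): splits (0,3):0^3=3 (1,2):1^2=3 (0,2):0^2=2 (1,1):1^1=0 -> mex({0, 2, 3}) = 1
G(5): splits (0,4):0^1=1 (1,3):1^3=2 (2,2):2^2=0 (0,3):0^3=3 (1,2):1^2=3 -> mex({0, 1, 2, 3}) = 4
G(6) = mex({0, 1, 2, 4}) = 3
G(7) = mex({0, 1, 3, 4, 5}) = 2
G(8) = mex({0, 2, 3, 5, 6}) = 1
G(9) = mex({0, 1, 2, 3, 6, 7}) = 4
G(10) = mex({0, 1, 3, 4, 5, 7}) = 2
G(11) = mex({0, 1, 2, 3, 4, 5}) = 6
G(12) = mex({0, 1, 2, 3, 5, 6, 7}) = 4
G(13) = mex({0, 2, 3, 4, 6, 7}) = 1
G(14) = mex({0, 1, 4, 5, 6, 7}) = 2
G(15) = mex({0, 1, 2, 3, 4, 5, 6}) = 7
G(16) = mex({0, 2, 3, 5, 6, 7}) = 1
G(17) = mex({0, 1, 2, 3, 5, 6, 7}) = 4
G(18) = mex({0, 1, 2, 4, 5, 6}) = 3
G(19) = mex({0, 1, 3, 4, 5, 7}) = 2
G(20) = mex({0, 2, 3, 4, 5, 6, 7}) = 1
G(21) = mex({0, 1, 2, 3, 5, 6, 7}) = 4
G(22) = mex({0, 1, 2, 3, 4, 5, 7}) = 6
G(23) = mex({0, 1, 2, 3, 4, 5, 6}) = 7
G(24) = mex({0, 1, 2, 3, 5, 6, 7}) = 4
G(25) = mex({0, 2, 3, 4, 6, 7}) = 1
G(26) = mex({0, 1, 3, 4, 5, 6, 7}) = 2
G(27) = mex({0, 1, 2, 3, 4, 5, 6, 7}) = 8
G(28) = mex({0, 1, 2, 3, 4, 6, 7, 8}) = 5
G(29) = mex({0, 1, 2, 3, 5, 6, 7, 8, 9}) = 4
G(30) = mex({0, 1, 2, 3, 4, 5, 6, 9, 10}) = 7
G(31) = mex({0, 1, 3, 4, 5, 7, 10, 11}) = 2
G(32) = mex({0, 2, 3, 4, 5, 6, 7, 9, 11}) = 1
G(33) = mex({0, 1, 2, 3, 4, 5, 6, 7, 9, 12}) = 8
G(34) = mex({0, 1, 2, 3, 4, 5, 7, 8, 11, 12}) = 6
G(35) = mex({0, 1, 2, 3, 4, 5, 6, 8, 9, 10, 11}) = 7
G(36) = mex({0, 1, 2, 3, 5, 6, 7, 9, 10}) = 4
G(37) = mex({0, 2, 3, 4, 6, 7, 9, 10, 11, 12}) = 1
G(38) = mex({0, 1, 3, 4, 5, 6, 7, 9, 10, 11, 12}) = 2
Therefore G(38) = 2.

2


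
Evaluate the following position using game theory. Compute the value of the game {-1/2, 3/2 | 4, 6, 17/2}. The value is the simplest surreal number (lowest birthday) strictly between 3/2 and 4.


Left options: {-1/2, 3/2}, max = 3/2
Right options: {4, 6, 17/2}, min = 4
All options are numbers and max(Left) < min(Right), so by the simplicity theorem the value is the simplest (earliest-born) number strictly between 3/2 and 4.
Integers 2 through 3 all lie strictly between 3/2 and 4.
Among integers, the simplest (lowest birthday = smallest |n|; 0 is born on day 0, +-n on day n) is 2.
No non-integer in the interval can be simpler: if x is a non-integer in the interval, then floor(x) or ceil(x) also lies in the interval (the interval contains an integer), and both are proper prefixes of x's sign expansion, i.e. born earlier. So the game value is 2.
Game value = 2

2


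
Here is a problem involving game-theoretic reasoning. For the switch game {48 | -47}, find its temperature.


The game is {48 | -47}, a switch {a | b} with numbers a > b.
Cooling {a | b} by t gives {a - t | b + t}, which stops being hot when a - t = b + t, i.e. at t = (a - b)/2. So the temperature of a switch is (a - b)/2.
Temperature = (Left option - Right option) / 2
= (48 - (-47)) / 2
= 95 / 2
= 95/2

95/2


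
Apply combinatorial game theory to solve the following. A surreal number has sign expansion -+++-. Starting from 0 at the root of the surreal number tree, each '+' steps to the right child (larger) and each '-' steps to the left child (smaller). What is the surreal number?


Sign expansion: -+++-
Rule: track bounds (lo, hi), initially (-inf, +inf). On '+', the current value becomes lo and we move to the simplest number in (value, hi): value + 1 if hi = +inf, otherwise the midpoint (value + hi)/2. On '-', the current value becomes hi and we move to value - 1 if lo = -inf, otherwise the midpoint (lo + value)/2.
Start at 0.
Step 1: sign = -, move left. Bounds: (-inf, 0). Value = -1
Step 2: sign = +, move right. Bounds: (-1, 0). Value = -1/2
Step 3: sign = +, move right. Bounds: (-1/2, 0). Value = -1/4
Step 4: sign = +, move right. Bounds: (-1/4, 0). Value = -1/8
Step 5: sign = -, move left. Bounds: (-1/4, -1/8). Value = -3/16
The surreal number with sign expansion -+++- is -3/16.

-3/16


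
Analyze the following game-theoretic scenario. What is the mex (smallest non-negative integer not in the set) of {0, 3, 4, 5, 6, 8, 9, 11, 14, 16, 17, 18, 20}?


Set = {0, 3, 4, 5, 6, 8, 9, 11, 14, 16, 17, 18, 20}
0 is in the set.
1 is NOT in the set. This is the mex.
mex = 1

1


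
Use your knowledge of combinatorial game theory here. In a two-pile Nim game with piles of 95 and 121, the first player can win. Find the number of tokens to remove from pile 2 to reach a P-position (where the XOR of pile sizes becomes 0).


Piles: 95 and 121
Current XOR: 95 XOR 121 = 38 (non-zero, so this is an N-position).
To make the XOR zero, we need to find a move that balances the piles.
For pile 2 (size 121): target = 121 XOR 38 = 95
We reduce pile 2 from 121 to 95.
Tokens removed: 121 - 95 = 26
Verification: 95 XOR 95 = 0

26


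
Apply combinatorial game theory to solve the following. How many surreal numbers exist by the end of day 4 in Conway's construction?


Day 0: {|} = 0 is born. Count = 1.
Day n: the number of surreal numbers born by day n is 2^(n+1) - 1.
By day 0: 2^1 - 1 = 1
By day 1: 2^2 - 1 = 3
By day 2: 2^3 - 1 = 7
By day 3: 2^4 - 1 = 15
By day 4: 2^5 - 1 = 31
By day 4: 31 surreal numbers.

31


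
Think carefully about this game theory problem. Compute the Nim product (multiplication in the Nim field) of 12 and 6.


Nim multiplication is bilinear over XOR: (u XOR v) * w = (u*w) XOR (v*w).
So we split each operand into its bit components and XOR the pairwise Nim products.
12 = 4 + 8 (as XOR of powers of 2).
6 = 2 + 4 (as XOR of powers of 2).
Using the standard Nim-product table on single bits:
  2*2 = 3,   2*4 = 8,   2*8 = 12,
  4*4 = 6,   4*8 = 11,  8*8 = 13,
and  1*x = x (identity), k*l = l*k (commutative).
Pairwise Nim products:
  4 * 2 = 8
  4 * 4 = 6
  8 * 2 = 12
  8 * 4 = 11
XOR them: 8 XOR 6 XOR 12 XOR 11 = 9.
Result: 12 * 6 = 9 (in Nim).

9


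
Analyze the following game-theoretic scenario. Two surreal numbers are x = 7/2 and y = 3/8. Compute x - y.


x = 7/2, y = 3/8
Converting to common denominator: 8
x = 28/8, y = 3/8
x - y = 7/2 - 3/8 = 25/8

25/8


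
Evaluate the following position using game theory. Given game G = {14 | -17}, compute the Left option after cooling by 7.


Original game: {14 | -17} (a switch {a | b} with a > b).
Cooling by t (for t below the temperature (a - b)/2 = 31/2) taxes each move by t: {a | b} cooled by t is {a - t | b + t}.
Cooling amount: t = 7
Cooled Left option: 14 - 7 = 7
Cooled Right option: -17 + 7 = -10
Cooled game: {7 | -10}
Left option = 7

7


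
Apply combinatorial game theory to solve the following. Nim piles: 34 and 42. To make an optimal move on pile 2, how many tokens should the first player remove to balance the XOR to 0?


Piles: 34 and 42
Current XOR: 34 XOR 42 = 8 (non-zero, so this is an N-position).
To make the XOR zero, we need to find a move that balances the piles.
For pile 2 (size 42): target = 42 XOR 8 = 34
We reduce pile 2 from 42 to 34.
Tokens removed: 42 - 34 = 8
Verification: 34 XOR 34 = 0

8


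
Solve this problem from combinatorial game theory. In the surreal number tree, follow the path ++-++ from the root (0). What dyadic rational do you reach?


Sign expansion: ++-++
Rule: track bounds (lo, hi), initially (-inf, +inf). On '+', the current value becomes lo and we move to the simplest number in (value, hi): value + 1 if hi = +inf, otherwise the midpoint (value + hi)/2. On '-', the current value becomes hi and we move to value - 1 if lo = -inf, otherwise the midpoint (lo + value)/2.
Start at 0.
Step 1: sign = +, move right. Bounds: (0, +inf). Value = 1
Step 2: sign = +, move right. Bounds: (1, +inf). Value = 2
Step 3: sign = -, move left. Bounds: (1, 2). Value = 3/2
Step 4: sign = +, move right. Bounds: (3/2, 2). Value = 7/4
Step 5: sign = +, move right. Bounds: (7/4, 2). Value = 15/8
The surreal number with sign expansion ++-++ is 15/8.

15/8


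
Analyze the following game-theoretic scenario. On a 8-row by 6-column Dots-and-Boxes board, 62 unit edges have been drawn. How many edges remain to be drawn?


Grid: 8 x 6 boxes, i.e. 9 rows and 7 columns of dots.
Horizontal edges: (rows + 1) * cols = 9 * 6 = 54
Vertical edges: rows * (cols + 1) = 8 * 7 = 56
Total edges: 54 + 56 = 110
Edges drawn: 62
Remaining: 110 - 62 = 48

48


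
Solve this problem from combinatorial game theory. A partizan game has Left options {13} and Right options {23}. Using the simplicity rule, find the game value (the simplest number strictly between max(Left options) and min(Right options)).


Left options: {13}, max = 13
Right options: {23}, min = 23
All options are numbers and max(Left) < min(Right), so by the simplicity theorem the value is the simplest (earliest-born) number strictly between 13 and 23.
Integers 14 through 22 all lie strictly between 13 and 23.
Among integers, the simplest (lowest birthday = smallest |n|; 0 is born on day 0, +-n on day n) is 14.
No non-integer in the interval can be simpler: if x is a non-integer in the interval, then floor(x) or ceil(x) also lies in the interval (the interval contains an integer), and both are proper prefixes of x's sign expansion, i.e. born earlier. So the game value is 14.
Game value = 14

14


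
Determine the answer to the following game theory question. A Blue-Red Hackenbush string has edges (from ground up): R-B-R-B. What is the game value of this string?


Edges (from ground): R-B-R-B
By Berlekamp's sign-expansion rule, a Blue-Red Hackenbush stalk has the value of the surreal number whose sign sequence is the edge sequence with B -> + and R -> -.
Sign sequence: -+-+
Trace the sign expansion in the surreal number tree, starting from 0:
Edge 1: R (sign -) -> bounds (-inf, 0), value = -1
Edge 2: B (sign +) -> bounds (-1, 0), value = -1/2
Edge 3: R (sign -) -> bounds (-1, -1/2), value = -3/4
Edge 4: B (sign +) -> bounds (-3/4, -1/2), value = -5/8
Game value = -5/8

-5/8


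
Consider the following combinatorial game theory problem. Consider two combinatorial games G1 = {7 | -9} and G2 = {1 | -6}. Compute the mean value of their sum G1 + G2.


G1 = {7 | -9}, G2 = {1 | -6}
Each is a switch {a | b} with numbers a > b; its mean value is (a + b)/2, and mean value is additive over game sums: m(G1 + G2) = m(G1) + m(G2).
Mean of G1 = (7 + (-9))/2 = -2/2 = -1
Mean of G2 = (1 + (-6))/2 = -5/2 = -5/2
Mean of G1 + G2 = -1 + -5/2 = -7/2

-7/2


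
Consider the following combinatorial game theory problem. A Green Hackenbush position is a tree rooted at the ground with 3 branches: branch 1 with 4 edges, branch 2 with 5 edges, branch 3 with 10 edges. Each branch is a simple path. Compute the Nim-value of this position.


The tree has 3 branches from the ground vertex.
In Green Hackenbush, the Nim-value of a simple path of length k is k.
Branch 1: length 4, Nim-value = 4
Branch 2: length 5, Nim-value = 5
Branch 3: length 10, Nim-value = 10
Total Nim-value = XOR of all branch values:
0 XOR 4 = 4
4 XOR 5 = 1
1 XOR 10 = 11
Nim-value of the tree = 11

11


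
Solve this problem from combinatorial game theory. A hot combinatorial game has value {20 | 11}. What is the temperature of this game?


The game is {20 | 11}, a switch {a | b} with numbers a > b.
Cooling {a | b} by t gives {a - t | b + t}, which stops being hot when a - t = b + t, i.e. at t = (a - b)/2. So the temperature of a switch is (a - b)/2.
Temperature = (Left option - Right option) / 2
= (20 - (11)) / 2
= 9 / 2
= 9/2

9/2


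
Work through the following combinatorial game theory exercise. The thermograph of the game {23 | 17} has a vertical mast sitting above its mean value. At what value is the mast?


Game = {23 | 17}, a switch {a | b} with numbers a > b.
Its thermograph has left wall a - t and right wall b + t, which meet at t = (a - b)/2, where both equal (a + b)/2. So the mast (mean value) is at (a + b)/2.
Mean = (23 + (17))/2 = 40/2 = 20

20


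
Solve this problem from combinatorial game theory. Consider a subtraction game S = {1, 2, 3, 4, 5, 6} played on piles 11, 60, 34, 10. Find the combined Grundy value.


Subtraction set: {1, 2, 3, 4, 5, 6}
For this subtraction set, G(n) = n mod 7 (period = max + 1 = 7).
Pile 1 (size 11): G(11) = 11 mod 7 = 4
Pile 2 (size 60): G(60) = 60 mod 7 = 4
Pile 3 (size 34): G(34) = 34 mod 7 = 6
Pile 4 (size 10): G(10) = 10 mod 7 = 3
Total Grundy value = XOR of all: 4 XOR 4 XOR 6 XOR 3 = 5

5


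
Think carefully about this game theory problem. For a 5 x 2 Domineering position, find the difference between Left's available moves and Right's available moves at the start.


Board is 5 x 2 (rows x cols).
Left (vertical) placements: (rows-1) * cols = 4 * 2 = 8
Right (horizontal) placements: rows * (cols-1) = 5 * 1 = 5
Advantage = Left - Right = 8 - 5 = 3

3


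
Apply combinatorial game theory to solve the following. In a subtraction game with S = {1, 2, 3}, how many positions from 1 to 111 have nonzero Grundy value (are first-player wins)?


Subtraction set S = {1, 2, 3}, so G(n) = n mod 4.
G(n) = 0 when n is a multiple of 4.
Multiples of 4 in [1, 111]: 27
N-positions (nonzero Grundy) = 111 - 27 = 84

84


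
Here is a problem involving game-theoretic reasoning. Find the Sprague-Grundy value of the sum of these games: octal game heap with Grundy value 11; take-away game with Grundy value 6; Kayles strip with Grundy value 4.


By the Sprague-Grundy theorem, the Grundy value of a sum of games is the XOR of individual Grundy values.
octal game heap: Grundy value = 11. Running XOR: 0 XOR 11 = 11
take-away game: Grundy value = 6. Running XOR: 11 XOR 6 = 13
Kayles strip: Grundy value = 4. Running XOR: 13 XOR 4 = 9
The combined Grundy value is 9.

9


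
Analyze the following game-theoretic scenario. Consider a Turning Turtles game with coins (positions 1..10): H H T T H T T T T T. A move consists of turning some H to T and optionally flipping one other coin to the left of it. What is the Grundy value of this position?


Coins: H H T T H T T T T T
Key fact: a single head at position k behaves exactly like a Nim heap of size k (turning it to T and optionally flipping a coin at j < k corresponds to moving the heap from k to j, or to 0), and heads combine as a disjunctive sum (two heads at the same place would cancel, matching j XOR j = 0). So the Nim-value is the XOR of the 1-indexed positions of the heads.
Face-up positions (1-indexed): [1, 2, 5]
XOR 0 with 1: 0 XOR 1 = 1
XOR 1 with 2: 1 XOR 2 = 3
XOR 3 with 5: 3 XOR 5 = 6
Nim-value = 6

6


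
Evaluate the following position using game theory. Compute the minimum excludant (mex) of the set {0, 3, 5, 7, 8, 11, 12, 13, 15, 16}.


Set = {0, 3, 5, 7, 8, 11, 12, 13, 15, 16}
0 is in the set.
1 is NOT in the set. This is the mex.
mex = 1

1


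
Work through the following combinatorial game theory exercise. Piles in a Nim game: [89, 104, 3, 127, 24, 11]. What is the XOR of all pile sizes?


We need the XOR (exclusive or) of all pile sizes.
After XOR-ing pile 1 (size 89): 0 XOR 89 = 89
After XOR-ing pile 2 (size 104): 89 XOR 104 = 49
After XOR-ing pile 3 (size 3): 49 XOR 3 = 50
After XOR-ing pile 4 (size 127): 50 XOR 127 = 77
After XOR-ing pile 5 (size 24): 77 XOR 24 = 85
After XOR-ing pile 6 (size 11): 85 XOR 11 = 94
The Nim-value of this position is 94.

94


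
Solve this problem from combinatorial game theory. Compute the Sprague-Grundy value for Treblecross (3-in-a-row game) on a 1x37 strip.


Treblecross: place X on empty cells; 3-in-a-row wins.
Playing within two cells of an existing X lets the opponent win at once, so sensible play treats the cells i-2..i+2 around each X as dead. The player left with no safe cell loses, so this is a normal-play take-away game on strips of safe cells.
Placing X at cell i (0-indexed) of a strip of k safe cells leaves independent strips of sizes max(0, i-2) and max(0, k-i-3). Hence G(k) = mex{ G(max(0,i-2)) XOR G(max(0,k-i-3)) : 0 <= i < k }, with G(0) = 0.
G(1): splits (0,0):0^0=0 -> mex({0}) = 1
G(2): splits (0,0):0^0=0 -> mex({0}) = 1
G(3): splits (0,0):0^0=0 -> mex({0}) = 1
G(4): splits (0,1):0^1=1 (0,0):0^0=0 -> mex({0, 1}) = 2
G(5): splits (0,2):0^1=1 (0,1):0^1=1 (0,0):0^0=0 -> mex({0, 1}) = 2
G(6) = mex({1}) = 0
G(7) = mex({0, 1, 2}) = 3
G(8) = mex({0, 1, 2}) = 3
G(9) = mex({0, 2}) = 1
G(10) = mex({0, 2, 3}) = 1
G(11) = mex({0, 3}) = 1
G(12) = mex({1, 3}) = 0
G(13) = mex({0, 1, 2, 3}) = 4
G(14) = mex({0, 1, 2}) = 3
G(15) = mex({0, 1, 2}) = 3
G(16) = mex({0, 1, 2, 4}) = 3
G(17) = mex({0, 1, 3, 4}) = 2
G(18) = mex({0, 1, 3, 4}) = 2
G(19) = mex({0, 1, 3, 5}) = 2
G(20) = mex({0, 1, 2, 3, 5}) = 4
G(21) = mex({0, 1, 2, 3, 5}) = 4
G(22) = mex({1, 2, 6}) = 0
G(23) = mex({0, 1, 2, 3, 4, 6}) = 5
G(24) = mex({0, 1, 2, 3, 4}) = 5
G(25) = mex({0, 1, 3, 4, 7}) = 2
G(26) = mex({0, 1, 3, 4, 5, 7}) = 2
G(27) = mex({0, 1, 3, 5}) = 2
G(28) = mex({0, 1, 2, 5}) = 3
G(29) = mex({0, 1, 2, 4, 5, 6}) = 3
G(30) = mex({1, 2, 4, 6}) = 0
G(31) = mex({0, 1, 2, 3, 4, 6}) = 5
G(32) = mex({1, 2, 3, 4, 7}) = 0
G(33) = mex({0, 3, 7}) = 1
G(34) = mex({0, 2, 3, 5, 7}) = 1
G(35) = mex({0, 2, 3, 5, 6}) = 1
G(36) = mex({0, 1, 2, 5, 6}) = 3
G(37) = mex({0, 1, 2, 4, 5, 6}) = 3
Therefore G(37) = 3.

3


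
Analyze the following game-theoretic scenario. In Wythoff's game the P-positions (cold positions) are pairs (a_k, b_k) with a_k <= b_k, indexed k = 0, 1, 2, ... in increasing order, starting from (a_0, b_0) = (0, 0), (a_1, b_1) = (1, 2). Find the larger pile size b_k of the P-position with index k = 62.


By Wythoff's theorem, a_k = floor(k * phi) and b_k = floor(k * phi^2) = a_k + k, where phi = (1 + sqrt(5))/2 is the golden ratio.
phi = (1 + sqrt(5))/2 = 1.618034
phi^2 = phi + 1 = 2.618034
k = 62
k * phi^2 = 62 * 2.618034 = 162.318107
b_62 = floor(k * phi^2) = 162 (check: a_62 + k = 100 + 62 = 162)

162


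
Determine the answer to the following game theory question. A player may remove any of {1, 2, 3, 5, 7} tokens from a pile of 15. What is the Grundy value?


The subtraction set is S = {1, 2, 3, 5, 7}.
G(k) = mex{ G(k - s) : s in S, s <= k }. We compute iteratively: G(0) = 0.
G(1) = mex({0}) = 1
G(2) = mex({0, 1}) = 2
G(3) = mex({0, 1, 2}) = 3
G(4) = mex({1, 2, 3}) = 0
G(5) = mex({0, 2, 3}) = 1
G(6) = mex({0, 1, 3}) = 2
G(7) = mex({0, 1, 2}) = 3
G(8) = mex({1, 2, 3}) = 0
G(9) = mex({0, 2, 3}) = 1
G(10) = mex({0, 1, 3}) = 2
Observe that G(4)..G(10) = 0, 1, 2, 3, 0, 1, 2 repeats G(0)..G(6) = 0, 1, 2, 3, 0, 1, 2.
For k >= max(S) = 7, G(k) is determined by the previous 7 values G(k-7)..G(k-1); a window of 7 consecutive values has recurred shifted by 4, so by induction G(k + 4) = G(k) for all k >= 0: the sequence is periodic from the start with period 4.
One period: G(0..3) = 0, 1, 2, 3.
15 mod 4 = 3, so G(15) = G(3) = 3.

3


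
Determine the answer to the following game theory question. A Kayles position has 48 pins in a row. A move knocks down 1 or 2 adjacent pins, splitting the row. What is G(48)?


Kayles: a move removes 1 or 2 adjacent pins from a contiguous row.
Removing pins from a row of k leaves two independent rows (a, b) with a + b = k - 1 (one pin) or a + b = k - 2 (two pins); an end removal gives a = 0.
By Sprague-Grundy, G(k) = mex{ G(a) XOR G(b) } over all these splits. G(0) = 0.
G(1): splits (0,0):0^0=0 -> mex({0}) = 1
G(2): splits (0,1):0^1=1 (0,0):0^0=0 -> mex({0, 1}) = 2
G(3): splits (0,2):0^2=2 (1,1):1^1=0 (0,1):0^1=1 -> mex({0, 1, 2}) = 3
G(4): splits (0,3):0^3=3 (1,2):1^2=3 (0,2):0^2=2 (1,1):1^1=0 -> mex({0, 2, 3}) = 1
G(5): splits (0,4):0^1=1 (1,3):1^3=2 (2,2):2^2=0 (0,3):0^3=3 (1,2):1^2=3 -> mex({0, 1, 2, 3}) = 4
G(6) = mex({0, 1, 2, 4}) = 3
G(7) = mex({0, 1, 3, 4, 5}) = 2
G(8) = mex({0, 2, 3, 5, 6}) = 1
G(9) = mex({0, 1, 2, 3, 6, 7}) = 4
G(10) = mex({0, 1, 3, 4, 5, 7}) = 2
G(11) = mex({0, 1, 2, 3, 4, 5}) = 6
G(12) = mex({0, 1, 2, 3, 5, 6, 7}) = 4
G(13) = mex({0, 2, 3, 4, 6, 7}) = 1
G(14) = mex({0, 1, 4, 5, 6, 7}) = 2
G(15) = mex({0, 1, 2, 3, 4, 5, 6}) = 7
G(16) = mex({0, 2, 3, 5, 6, 7}) = 1
G(17) = mex({0, 1, 2, 3, 5, 6, 7}) = 4
G(18) = mex({0, 1, 2, 4, 5, 6}) = 3
G(19) = mex({0, 1, 3, 4, 5, 7}) = 2
G(20) = mex({0, 2, 3, 4, 5, 6, 7}) = 1
G(21) = mex({0, 1, 2, 3, 5, 6, 7}) = 4
G(22) = mex({0, 1, 2, 3, 4, 5, 7}) = 6
G(23) = mex({0, 1, 2, 3, 4, 5, 6}) = 7
G(24) = mex({0, 1, 2, 3, 5, 6, 7}) = 4
G(25) = mex({0, 2, 3, 4, 6, 7}) = 1
G(26) = mex({0, 1, 3, 4, 5, 6, 7}) = 2
G(27) = mex({0, 1, 2, 3, 4, 5, 6, 7}) = 8
G(28) = mex({0, 1, 2, 3, 4, 6, 7, 8}) = 5
G(29) = mex({0, 1, 2, 3, 5, 6, 7, 8, 9}) = 4
G(30) = mex({0, 1, 2, 3, 4, 5, 6, 9, 10}) = 7
G(31) = mex({0, 1, 3, 4, 5, 7, 10, 11}) = 2
G(32) = mex({0, 2, 3, 4, 5, 6, 7, 9, 11}) = 1
G(33) = mex({0, 1, 2, 3, 4, 5, 6, 7, 9, 12}) = 8
G(34) = mex({0, 1, 2, 3, 4, 5, 7, 8, 11, 12}) = 6
G(35) = mex({0, 1, 2, 3, 4, 5, 6, 8, 9, 10, 11}) = 7
G(36) = mex({0, 1, 2, 3, 5, 6, 7, 9, 10}) = 4
G(37) = mex({0, 2, 3, 4, 6, 7, 9, 10, 11, 12}) = 1
G(38) = mex({0, 1, 3, 4, 5, 6, 7, 9, 10, 11, 12}) = 2
G(39) = mex({0, 1, 2, 4, 5, 6, 7, 9, 10, 12, 14}) = 3
G(40) = mex({0, 2, 3, 4, 6, 7, 11, 12, 14}) = 1
G(41) = mex({0, 1, 2, 3, 5, 6, 7, 9, 10, 11, 12}) = 4
G(42) = mex({0, 1, 2, 3, 4, 5, 6, 9, 10}) = 7
G(43) = mex({0, 1, 3, 4, 5, 7, 9, 10, 12, 15}) = 2
G(44) = mex({0, 2, 3, 4, 5, 6, 7, 9, 10, 12, 15}) = 1
G(45) = mex({0, 1, 2, 3, 4, 5, 6, 7, 9, 10, 12, 14}) = 8
G(46) = mex({0, 1, 3, 4, 5, 7, 8, 11, 12, 14}) = 2
G(47) = mex({0, 1, 2, 3, 4, 5, 6, 8, 9, 10, 11, 12}) = 7
G(48) = mex({0, 1, 2, 3, 5, 6, 7, 9, 10}) = 4
Therefore G(48) = 4.

4
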